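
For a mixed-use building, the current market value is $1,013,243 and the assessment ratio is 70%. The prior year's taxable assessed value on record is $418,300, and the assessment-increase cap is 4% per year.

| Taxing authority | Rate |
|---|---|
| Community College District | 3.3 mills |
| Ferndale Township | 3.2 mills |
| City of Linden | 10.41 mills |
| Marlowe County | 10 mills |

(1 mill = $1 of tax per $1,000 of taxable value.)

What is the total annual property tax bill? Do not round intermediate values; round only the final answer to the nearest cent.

$11,706.71

Uncapped assessed value = $1,013,243 × 0.7 = $709,270.1
Cap limit = $418,300 × 1.04 = $435,032
Taxable assessed value = min($709,270.1, $435,032) = $435,032 (cap binds)
Community College District: $435,032 × 0.0033 = $1,435.6056
Ferndale Township: $435,032 × 0.0032 = $1,392.1024
City of Linden: $435,032 × 0.01041 = $4,528.68312
Marlowe County: $435,032 × 0.01 = $4,350.32
Total = $11,706.71112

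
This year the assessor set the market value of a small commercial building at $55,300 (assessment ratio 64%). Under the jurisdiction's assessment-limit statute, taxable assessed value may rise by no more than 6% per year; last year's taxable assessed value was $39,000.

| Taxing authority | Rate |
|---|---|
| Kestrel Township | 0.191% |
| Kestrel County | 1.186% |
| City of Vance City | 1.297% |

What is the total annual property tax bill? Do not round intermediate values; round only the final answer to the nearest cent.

Uncapped assessed value = $55,300 × 0.64 = $35,392
Cap limit = $39,000 × 1.06 = $41,340
Taxable assessed value = min($35,392, $41,340) = $35,392 (cap does not bind)
Kestrel Township: $35,392 × 0.00191 = $67.59872
Kestrel County: $35,392 × 0.01186 = $419.74912
City of Vance City: $35,392 × 0.01297 = $459.03424
Total = $946.38208

$946.38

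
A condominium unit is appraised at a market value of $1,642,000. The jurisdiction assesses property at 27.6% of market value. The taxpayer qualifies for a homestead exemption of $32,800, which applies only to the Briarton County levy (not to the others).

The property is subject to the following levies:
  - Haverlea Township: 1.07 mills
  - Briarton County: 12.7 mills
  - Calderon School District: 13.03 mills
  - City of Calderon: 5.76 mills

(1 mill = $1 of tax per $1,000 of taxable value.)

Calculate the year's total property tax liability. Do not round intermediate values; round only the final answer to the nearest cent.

$14,339.37

Assessed value = $1,642,000 × 0.276 = $453,192
Haverlea Township: $453,192 × 0.00107 = $484.91544
Briarton County: ($453,192 − $32,800) × 0.0127 = $420,392 × 0.0127 = $5,338.9784
Calderon School District: $453,192 × 0.01303 = $5,905.09176
City of Calderon: $453,192 × 0.00576 = $2,610.38592
Total = $14,339.37152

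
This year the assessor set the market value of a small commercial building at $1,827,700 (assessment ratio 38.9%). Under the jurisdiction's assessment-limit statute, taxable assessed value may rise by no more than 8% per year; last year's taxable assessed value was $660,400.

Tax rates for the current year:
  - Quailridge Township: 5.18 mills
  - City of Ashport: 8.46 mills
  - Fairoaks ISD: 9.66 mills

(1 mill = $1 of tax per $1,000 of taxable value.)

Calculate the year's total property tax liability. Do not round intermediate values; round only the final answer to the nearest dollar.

Uncapped assessed value = $1,827,700 × 0.389 = $710,975.3
Cap limit = $660,400 × 1.08 = $713,232
Taxable assessed value = min($710,975.3, $713,232) = $710,975.3 (cap does not bind)
Quailridge Township: $710,975.3 × 0.00518 = $3,682.852054
City of Ashport: $710,975.3 × 0.00846 = $6,014.851038
Fairoaks ISD: $710,975.3 × 0.00966 = $6,868.021398
Total = $16,565.72449

$16,566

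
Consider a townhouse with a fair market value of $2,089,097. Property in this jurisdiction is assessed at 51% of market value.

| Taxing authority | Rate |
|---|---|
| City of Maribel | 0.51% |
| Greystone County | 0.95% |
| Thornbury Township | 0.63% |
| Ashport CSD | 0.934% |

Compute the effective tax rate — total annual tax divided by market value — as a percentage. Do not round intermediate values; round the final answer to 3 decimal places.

Assessed value = $2,089,097 × 0.51 = $1,065,439.47
City of Maribel: $1,065,439.47 × 0.0051 = $5,433.741297
Greystone County: $1,065,439.47 × 0.0095 = $10,121.674965
Thornbury Township: $1,065,439.47 × 0.0063 = $6,712.268661
Ashport CSD: $1,065,439.47 × 0.00934 = $9,951.2046498
Total tax = $32,218.8895728
Effective rate = $32,218.8895728 ÷ $2,089,097 = 1.542% of market value

1.542%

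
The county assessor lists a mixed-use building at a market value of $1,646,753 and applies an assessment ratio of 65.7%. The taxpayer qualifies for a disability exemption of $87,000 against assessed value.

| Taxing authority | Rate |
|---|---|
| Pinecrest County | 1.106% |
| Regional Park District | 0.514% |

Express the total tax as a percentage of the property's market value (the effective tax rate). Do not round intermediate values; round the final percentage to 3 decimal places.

0.979%

Assessed value = $1,646,753 × 0.657 = $1,081,916.721
Taxable value = $1,081,916.721 − $87,000 = $994,916.721
Pinecrest County: $994,916.721 × 0.01106 = $11,003.77893426
Regional Park District: $994,916.721 × 0.00514 = $5,113.87194594
Total tax = $16,117.6508802
Effective rate = $16,117.6508802 ÷ $1,646,753 = 0.979% of market value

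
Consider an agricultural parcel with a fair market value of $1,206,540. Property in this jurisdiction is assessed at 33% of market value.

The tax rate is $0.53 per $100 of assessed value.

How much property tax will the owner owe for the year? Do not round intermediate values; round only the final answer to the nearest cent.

$2,110.24

Assessed value = $1,206,540 × 0.33 = $398,158.2
Tax = $398,158.2 × 0.0053 = $2,110.23846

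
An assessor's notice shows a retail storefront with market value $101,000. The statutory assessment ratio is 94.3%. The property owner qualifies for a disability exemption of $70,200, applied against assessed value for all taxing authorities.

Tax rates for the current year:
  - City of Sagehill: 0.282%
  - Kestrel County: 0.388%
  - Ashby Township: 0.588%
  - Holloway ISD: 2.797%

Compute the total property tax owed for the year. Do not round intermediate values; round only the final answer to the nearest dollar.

$1,015

Assessed value = $101,000 × 0.943 = $95,243
Taxable value = $95,243 − $70,200 = $25,043
City of Sagehill: $25,043 × 0.00282 = $70.62126
Kestrel County: $25,043 × 0.00388 = $97.16684
Ashby Township: $25,043 × 0.00588 = $147.25284
Holloway ISD: $25,043 × 0.02797 = $700.45271
Total = $70.62126 + $97.16684 + $147.25284 + $700.45271 = $1,015.49365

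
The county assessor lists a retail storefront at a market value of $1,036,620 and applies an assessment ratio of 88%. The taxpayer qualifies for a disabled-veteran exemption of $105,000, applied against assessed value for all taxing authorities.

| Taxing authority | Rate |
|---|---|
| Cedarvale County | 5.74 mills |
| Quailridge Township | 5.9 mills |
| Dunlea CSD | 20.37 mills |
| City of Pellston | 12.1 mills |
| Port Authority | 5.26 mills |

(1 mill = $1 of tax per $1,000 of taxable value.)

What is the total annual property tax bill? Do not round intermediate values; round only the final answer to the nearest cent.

$39,852.73

Assessed value = $1,036,620 × 0.88 = $912,225.6
Taxable value = $912,225.6 − $105,000 = $807,225.6
Cedarvale County: $807,225.6 × 0.00574 = $4,633.474944
Quailridge Township: $807,225.6 × 0.0059 = $4,762.63104
Dunlea CSD: $807,225.6 × 0.02037 = $16,443.185472
City of Pellston: $807,225.6 × 0.0121 = $9,767.42976
Port Authority: $807,225.6 × 0.00526 = $4,246.006656
Total = $4,633.474944 + $4,762.63104 + $16,443.185472 + $9,767.42976 + $4,246.006656 = $39,852.727872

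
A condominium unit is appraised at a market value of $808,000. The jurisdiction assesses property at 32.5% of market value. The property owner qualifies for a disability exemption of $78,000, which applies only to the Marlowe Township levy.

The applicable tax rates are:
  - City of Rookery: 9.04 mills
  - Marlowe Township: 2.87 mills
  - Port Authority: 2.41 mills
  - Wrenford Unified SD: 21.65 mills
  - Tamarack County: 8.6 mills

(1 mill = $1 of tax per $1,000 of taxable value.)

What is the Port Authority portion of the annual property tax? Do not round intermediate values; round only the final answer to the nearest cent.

$632.87

Assessed value = $808,000 × 0.325 = $262,600
Port Authority taxable value = $262,600 (exemption does not apply)
Port Authority levy = $262,600 × 0.00241 = $632.866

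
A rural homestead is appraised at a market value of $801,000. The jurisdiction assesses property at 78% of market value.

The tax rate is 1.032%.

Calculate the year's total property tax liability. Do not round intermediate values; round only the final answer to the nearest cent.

$6,447.73

Assessed value = $801,000 × 0.78 = $624,780
Tax = $624,780 × 0.01032 = $6,447.7296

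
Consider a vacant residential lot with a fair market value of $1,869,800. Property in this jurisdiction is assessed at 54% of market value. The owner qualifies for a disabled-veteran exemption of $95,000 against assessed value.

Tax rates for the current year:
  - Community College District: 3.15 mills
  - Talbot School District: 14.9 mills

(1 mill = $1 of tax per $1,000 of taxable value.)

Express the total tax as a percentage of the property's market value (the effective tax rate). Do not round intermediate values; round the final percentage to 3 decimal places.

0.883%

Assessed value = $1,869,800 × 0.54 = $1,009,692
Taxable value = $1,009,692 − $95,000 = $914,692
Community College District: $914,692 × 0.00315 = $2,881.2798
Talbot School District: $914,692 × 0.0149 = $13,628.9108
Total tax = $16,510.1906
Effective rate = $16,510.1906 ÷ $1,869,800 = 0.883% of market value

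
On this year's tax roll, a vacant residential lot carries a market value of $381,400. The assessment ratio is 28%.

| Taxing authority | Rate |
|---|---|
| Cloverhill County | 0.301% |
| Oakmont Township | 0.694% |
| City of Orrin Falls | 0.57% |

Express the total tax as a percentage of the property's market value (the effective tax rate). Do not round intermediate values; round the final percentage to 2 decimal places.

Assessed value = $381,400 × 0.28 = $106,792
Cloverhill County: $106,792 × 0.00301 = $321.44392
Oakmont Township: $106,792 × 0.00694 = $741.13648
City of Orrin Falls: $106,792 × 0.0057 = $608.7144
Total tax = $1,671.2948
Effective rate = $1,671.2948 ÷ $381,400 = 0.44% of market value

0.44%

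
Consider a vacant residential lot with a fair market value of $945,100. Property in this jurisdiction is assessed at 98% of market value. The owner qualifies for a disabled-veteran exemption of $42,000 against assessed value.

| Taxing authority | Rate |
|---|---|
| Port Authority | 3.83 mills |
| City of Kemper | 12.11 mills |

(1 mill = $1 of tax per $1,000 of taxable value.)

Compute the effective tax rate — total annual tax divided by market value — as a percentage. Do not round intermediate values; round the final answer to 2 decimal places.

Assessed value = $945,100 × 0.98 = $926,198
Taxable value = $926,198 − $42,000 = $884,198
Port Authority: $884,198 × 0.00383 = $3,386.47834
City of Kemper: $884,198 × 0.01211 = $10,707.63778
Total tax = $14,094.11612
Effective rate = $14,094.11612 ÷ $945,100 = 1.49% of market value

1.49%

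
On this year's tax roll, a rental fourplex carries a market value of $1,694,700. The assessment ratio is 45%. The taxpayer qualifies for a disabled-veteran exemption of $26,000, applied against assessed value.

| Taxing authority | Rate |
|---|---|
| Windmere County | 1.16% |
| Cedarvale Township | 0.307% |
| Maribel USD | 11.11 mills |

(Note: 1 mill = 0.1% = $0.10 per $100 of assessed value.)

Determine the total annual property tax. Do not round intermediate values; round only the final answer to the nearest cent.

Assessed value = $1,694,700 × 0.45 = $762,615
Taxable value = $762,615 − $26,000 = $736,615
Windmere County: $736,615 × 0.0116 = $8,544.734
Cedarvale Township: $736,615 × 0.00307 = $2,261.40805
Maribel USD: $736,615 × 0.01111 = $8,183.79265
Total = $18,989.9347

$18,989.93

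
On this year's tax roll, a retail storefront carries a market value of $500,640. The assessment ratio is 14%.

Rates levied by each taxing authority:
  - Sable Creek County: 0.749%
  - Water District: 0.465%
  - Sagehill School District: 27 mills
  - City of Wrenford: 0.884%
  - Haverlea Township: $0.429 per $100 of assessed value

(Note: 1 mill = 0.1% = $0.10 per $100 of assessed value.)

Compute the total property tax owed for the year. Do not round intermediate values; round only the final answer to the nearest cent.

Assessed value = $500,640 × 0.14 = $70,089.6
Sable Creek County: $70,089.6 × 0.00749 = $524.971104
Water District: $70,089.6 × 0.00465 = $325.91664
Sagehill School District: $70,089.6 × 0.027 = $1,892.4192
City of Wrenford: $70,089.6 × 0.00884 = $619.592064
Haverlea Township: $70,089.6 × 0.00429 = $300.684384
Total = $3,663.583392

$3,663.58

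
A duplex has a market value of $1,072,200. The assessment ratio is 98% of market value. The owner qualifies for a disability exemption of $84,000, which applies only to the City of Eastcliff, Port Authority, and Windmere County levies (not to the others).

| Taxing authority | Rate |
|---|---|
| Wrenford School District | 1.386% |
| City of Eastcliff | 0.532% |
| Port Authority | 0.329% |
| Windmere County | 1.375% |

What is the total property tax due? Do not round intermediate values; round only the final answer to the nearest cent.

Assessed value = $1,072,200 × 0.98 = $1,050,756
Wrenford School District: $1,050,756 × 0.01386 = $14,563.47816
City of Eastcliff: ($1,050,756 − $84,000) × 0.00532 = $966,756 × 0.00532 = $5,143.14192
Port Authority: ($1,050,756 − $84,000) × 0.00329 = $966,756 × 0.00329 = $3,180.62724
Windmere County: ($1,050,756 − $84,000) × 0.01375 = $966,756 × 0.01375 = $13,292.895
Total = $36,180.14232

$36,180.14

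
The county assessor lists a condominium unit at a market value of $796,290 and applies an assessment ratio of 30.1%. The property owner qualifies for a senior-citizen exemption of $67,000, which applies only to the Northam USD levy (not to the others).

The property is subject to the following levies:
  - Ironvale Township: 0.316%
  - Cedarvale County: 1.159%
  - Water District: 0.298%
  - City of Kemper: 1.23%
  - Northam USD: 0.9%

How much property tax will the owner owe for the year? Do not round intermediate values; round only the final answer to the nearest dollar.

Assessed value = $796,290 × 0.301 = $239,683.29
Ironvale Township: $239,683.29 × 0.00316 = $757.3991964
Cedarvale County: $239,683.29 × 0.01159 = $2,777.9293311
Water District: $239,683.29 × 0.00298 = $714.2562042
City of Kemper: $239,683.29 × 0.0123 = $2,948.104467
Northam USD: ($239,683.29 − $67,000) × 0.009 = $172,683.29 × 0.009 = $1,554.14961
Total = $8,751.8388087

$8,752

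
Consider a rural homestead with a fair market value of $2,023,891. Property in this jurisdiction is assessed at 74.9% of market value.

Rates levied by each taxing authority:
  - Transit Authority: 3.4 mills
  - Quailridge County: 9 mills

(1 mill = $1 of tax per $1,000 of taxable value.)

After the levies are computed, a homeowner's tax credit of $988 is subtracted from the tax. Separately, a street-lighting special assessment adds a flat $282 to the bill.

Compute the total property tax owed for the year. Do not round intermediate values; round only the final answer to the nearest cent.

$18,091.09

Assessed value = $2,023,891 × 0.749 = $1,515,894.359
Transit Authority: $1,515,894.359 × 0.0034 = $5,154.0408206
Quailridge County: $1,515,894.359 × 0.009 = $13,643.049231
Levies subtotal = $18,797.0900516
After credit = $18,797.0900516 − $988 = $17,809.0900516
Total = $17,809.0900516 + $282 = $18,091.0900516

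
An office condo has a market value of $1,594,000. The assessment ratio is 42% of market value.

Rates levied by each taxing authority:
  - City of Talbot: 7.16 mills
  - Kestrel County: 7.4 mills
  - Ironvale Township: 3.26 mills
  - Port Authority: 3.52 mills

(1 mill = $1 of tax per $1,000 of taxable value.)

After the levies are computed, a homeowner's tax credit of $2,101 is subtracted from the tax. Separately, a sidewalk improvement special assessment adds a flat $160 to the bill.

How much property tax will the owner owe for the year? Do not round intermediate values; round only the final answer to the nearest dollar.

$12,346

Assessed value = $1,594,000 × 0.42 = $669,480
City of Talbot: $669,480 × 0.00716 = $4,793.4768
Kestrel County: $669,480 × 0.0074 = $4,954.152
Ironvale Township: $669,480 × 0.00326 = $2,182.5048
Port Authority: $669,480 × 0.00352 = $2,356.5696
Levies subtotal = $14,286.7032
After credit = $14,286.7032 − $2,101 = $12,185.7032
Total = $12,185.7032 + $160 = $12,345.7032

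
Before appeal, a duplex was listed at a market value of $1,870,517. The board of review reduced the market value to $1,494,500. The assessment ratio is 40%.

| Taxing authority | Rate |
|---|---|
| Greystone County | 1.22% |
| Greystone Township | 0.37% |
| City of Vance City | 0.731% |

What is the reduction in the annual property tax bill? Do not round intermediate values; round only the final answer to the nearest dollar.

$3,491

Old assessed value = $1,870,517 × 0.4 = $748,206.8
New assessed value = $1,494,500 × 0.4 = $597,800
Combined rate = 0.0122 + 0.0037 + 0.00731 = 0.02321
Old tax = $748,206.8 × 0.02321 = $17,365.879828
New tax = $597,800 × 0.02321 = $13,874.938
Reduction = $17,365.879828 − $13,874.938 = $3,490.941828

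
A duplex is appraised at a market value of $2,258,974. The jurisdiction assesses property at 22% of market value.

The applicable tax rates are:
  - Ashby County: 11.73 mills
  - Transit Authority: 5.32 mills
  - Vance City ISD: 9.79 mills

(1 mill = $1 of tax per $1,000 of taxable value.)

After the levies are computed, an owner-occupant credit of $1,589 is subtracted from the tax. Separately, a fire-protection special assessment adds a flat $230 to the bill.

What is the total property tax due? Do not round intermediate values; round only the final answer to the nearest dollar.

Assessed value = $2,258,974 × 0.22 = $496,974.28
Ashby County: $496,974.28 × 0.01173 = $5,829.5083044
Transit Authority: $496,974.28 × 0.00532 = $2,643.9031696
Vance City ISD: $496,974.28 × 0.00979 = $4,865.3782012
Levies subtotal = $13,338.7896752
After credit = $13,338.7896752 − $1,589 = $11,749.7896752
Total = $11,749.7896752 + $230 = $11,979.7896752

$11,980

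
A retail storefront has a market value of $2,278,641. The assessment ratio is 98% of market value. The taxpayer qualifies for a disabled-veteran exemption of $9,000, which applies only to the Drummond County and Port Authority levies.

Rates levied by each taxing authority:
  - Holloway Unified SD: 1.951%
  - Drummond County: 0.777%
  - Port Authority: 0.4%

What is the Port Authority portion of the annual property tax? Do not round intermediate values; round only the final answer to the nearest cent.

Assessed value = $2,278,641 × 0.98 = $2,233,068.18
Port Authority taxable value = $2,233,068.18 − $9,000 = $2,224,068.18
Port Authority levy = $2,224,068.18 × 0.004 = $8,896.27272

$8,896.27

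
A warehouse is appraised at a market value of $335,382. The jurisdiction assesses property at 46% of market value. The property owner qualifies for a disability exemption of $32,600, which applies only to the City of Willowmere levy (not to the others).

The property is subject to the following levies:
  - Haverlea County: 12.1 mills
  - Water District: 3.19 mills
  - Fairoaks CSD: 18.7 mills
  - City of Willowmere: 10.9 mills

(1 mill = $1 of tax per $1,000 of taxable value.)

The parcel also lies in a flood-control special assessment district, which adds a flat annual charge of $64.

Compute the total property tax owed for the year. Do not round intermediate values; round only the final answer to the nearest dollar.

Assessed value = $335,382 × 0.46 = $154,275.72
Haverlea County: $154,275.72 × 0.0121 = $1,866.736212
Water District: $154,275.72 × 0.00319 = $492.1395468
Fairoaks CSD: $154,275.72 × 0.0187 = $2,884.955964
City of Willowmere: ($154,275.72 − $32,600) × 0.0109 = $121,675.72 × 0.0109 = $1,326.265348
Levies subtotal = $6,570.0970708
Total = $6,570.0970708 + $64 = $6,634.0970708

$6,634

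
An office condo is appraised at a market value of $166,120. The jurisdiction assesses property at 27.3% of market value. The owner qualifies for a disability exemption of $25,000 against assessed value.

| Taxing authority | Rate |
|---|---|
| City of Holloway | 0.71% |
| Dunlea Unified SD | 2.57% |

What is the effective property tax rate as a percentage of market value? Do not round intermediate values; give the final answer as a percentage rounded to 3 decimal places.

0.402%

Assessed value = $166,120 × 0.273 = $45,350.76
Taxable value = $45,350.76 − $25,000 = $20,350.76
City of Holloway: $20,350.76 × 0.0071 = $144.490396
Dunlea Unified SD: $20,350.76 × 0.0257 = $523.014532
Total tax = $667.504928
Effective rate = $667.504928 ÷ $166,120 = 0.402% of market value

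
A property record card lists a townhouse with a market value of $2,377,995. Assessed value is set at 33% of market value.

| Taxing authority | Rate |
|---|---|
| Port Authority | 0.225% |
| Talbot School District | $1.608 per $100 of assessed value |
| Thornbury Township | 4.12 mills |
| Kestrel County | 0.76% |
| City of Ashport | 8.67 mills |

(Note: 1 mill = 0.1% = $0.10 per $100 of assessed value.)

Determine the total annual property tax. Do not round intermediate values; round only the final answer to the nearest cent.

$30,385.07

Assessed value = $2,377,995 × 0.33 = $784,738.35
Port Authority: $784,738.35 × 0.00225 = $1,765.6612875
Talbot School District: $784,738.35 × 0.01608 = $12,618.592668
Thornbury Township: $784,738.35 × 0.00412 = $3,233.122002
Kestrel County: $784,738.35 × 0.0076 = $5,964.01146
City of Ashport: $784,738.35 × 0.00867 = $6,803.6814945
Total = $30,385.068912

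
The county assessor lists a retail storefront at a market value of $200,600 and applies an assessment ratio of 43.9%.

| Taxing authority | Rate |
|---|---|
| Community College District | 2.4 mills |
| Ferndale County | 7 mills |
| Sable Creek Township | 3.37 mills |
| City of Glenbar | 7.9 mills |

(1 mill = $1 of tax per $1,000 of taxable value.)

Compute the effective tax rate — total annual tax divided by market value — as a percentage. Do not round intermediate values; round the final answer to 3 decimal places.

0.907%

Assessed value = $200,600 × 0.439 = $88,063.4
Community College District: $88,063.4 × 0.0024 = $211.35216
Ferndale County: $88,063.4 × 0.007 = $616.4438
Sable Creek Township: $88,063.4 × 0.00337 = $296.773658
City of Glenbar: $88,063.4 × 0.0079 = $695.70086
Total tax = $1,820.270478
Effective rate = $1,820.270478 ÷ $200,600 = 0.907% of market value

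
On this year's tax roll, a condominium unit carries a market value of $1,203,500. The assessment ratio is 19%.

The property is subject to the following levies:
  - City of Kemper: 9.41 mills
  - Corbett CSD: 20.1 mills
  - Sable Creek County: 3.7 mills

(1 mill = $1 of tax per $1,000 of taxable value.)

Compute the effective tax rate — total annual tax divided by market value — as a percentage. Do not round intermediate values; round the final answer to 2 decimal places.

Assessed value = $1,203,500 × 0.19 = $228,665
City of Kemper: $228,665 × 0.00941 = $2,151.73765
Corbett CSD: $228,665 × 0.0201 = $4,596.1665
Sable Creek County: $228,665 × 0.0037 = $846.0605
Total tax = $7,593.96465
Effective rate = $7,593.96465 ÷ $1,203,500 = 0.63% of market value

0.63%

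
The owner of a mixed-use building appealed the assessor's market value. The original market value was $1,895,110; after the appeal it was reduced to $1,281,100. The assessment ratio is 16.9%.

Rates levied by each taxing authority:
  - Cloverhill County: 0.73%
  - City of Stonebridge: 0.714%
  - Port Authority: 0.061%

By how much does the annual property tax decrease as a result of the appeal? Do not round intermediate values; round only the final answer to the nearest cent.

$1,561.70

Old assessed value = $1,895,110 × 0.169 = $320,273.59
New assessed value = $1,281,100 × 0.169 = $216,505.9
Combined rate = 0.0073 + 0.00714 + 0.00061 = 0.01505
Old tax = $320,273.59 × 0.01505 = $4,820.1175295
New tax = $216,505.9 × 0.01505 = $3,258.413795
Reduction = $4,820.1175295 − $3,258.413795 = $1,561.7037345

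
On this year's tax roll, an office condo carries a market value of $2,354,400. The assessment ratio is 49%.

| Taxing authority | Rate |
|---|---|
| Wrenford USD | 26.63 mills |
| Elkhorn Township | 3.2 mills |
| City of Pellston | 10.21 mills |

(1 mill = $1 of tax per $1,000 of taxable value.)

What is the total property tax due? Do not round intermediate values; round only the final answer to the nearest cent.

$46,192.39

Assessed value = $2,354,400 × 0.49 = $1,153,656
Wrenford USD: $1,153,656 × 0.02663 = $30,721.85928
Elkhorn Township: $1,153,656 × 0.0032 = $3,691.6992
City of Pellston: $1,153,656 × 0.01021 = $11,778.82776
Total = $30,721.85928 + $3,691.6992 + $11,778.82776 = $46,192.38624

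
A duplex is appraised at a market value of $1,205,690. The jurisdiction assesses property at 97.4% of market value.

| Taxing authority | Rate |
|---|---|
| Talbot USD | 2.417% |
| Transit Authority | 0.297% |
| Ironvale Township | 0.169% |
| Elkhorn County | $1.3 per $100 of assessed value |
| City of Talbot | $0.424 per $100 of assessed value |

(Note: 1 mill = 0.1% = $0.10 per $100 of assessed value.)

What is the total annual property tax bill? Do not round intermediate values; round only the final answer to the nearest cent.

Assessed value = $1,205,690 × 0.974 = $1,174,342.06
Talbot USD: $1,174,342.06 × 0.02417 = $28,383.8475902
Transit Authority: $1,174,342.06 × 0.00297 = $3,487.7959182
Ironvale Township: $1,174,342.06 × 0.00169 = $1,984.6380814
Elkhorn County: $1,174,342.06 × 0.013 = $15,266.44678
City of Talbot: $1,174,342.06 × 0.00424 = $4,979.2103344
Total = $54,101.9387042

$54,101.94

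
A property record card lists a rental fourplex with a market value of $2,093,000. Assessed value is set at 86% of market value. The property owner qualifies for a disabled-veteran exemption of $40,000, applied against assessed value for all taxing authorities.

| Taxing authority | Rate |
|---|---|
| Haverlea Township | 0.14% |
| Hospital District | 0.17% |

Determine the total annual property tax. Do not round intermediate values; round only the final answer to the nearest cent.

$5,455.94

Assessed value = $2,093,000 × 0.86 = $1,799,980
Taxable value = $1,799,980 − $40,000 = $1,759,980
Haverlea Township: $1,759,980 × 0.0014 = $2,463.972
Hospital District: $1,759,980 × 0.0017 = $2,991.966
Total = $2,463.972 + $2,991.966 = $5,455.938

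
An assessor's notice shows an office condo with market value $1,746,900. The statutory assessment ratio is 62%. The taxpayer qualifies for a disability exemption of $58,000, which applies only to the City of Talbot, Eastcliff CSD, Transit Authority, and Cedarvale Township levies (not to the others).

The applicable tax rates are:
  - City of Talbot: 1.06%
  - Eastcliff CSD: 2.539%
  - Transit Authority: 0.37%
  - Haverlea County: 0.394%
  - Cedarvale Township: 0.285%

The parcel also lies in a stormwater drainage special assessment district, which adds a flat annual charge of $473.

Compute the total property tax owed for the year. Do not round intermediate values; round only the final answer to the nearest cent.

Assessed value = $1,746,900 × 0.62 = $1,083,078
City of Talbot: ($1,083,078 − $58,000) × 0.0106 = $1,025,078 × 0.0106 = $10,865.8268
Eastcliff CSD: ($1,083,078 − $58,000) × 0.02539 = $1,025,078 × 0.02539 = $26,026.73042
Transit Authority: ($1,083,078 − $58,000) × 0.0037 = $1,025,078 × 0.0037 = $3,792.7886
Haverlea County: $1,083,078 × 0.00394 = $4,267.32732
Cedarvale Township: ($1,083,078 − $58,000) × 0.00285 = $1,025,078 × 0.00285 = $2,921.4723
Levies subtotal = $47,874.14544
Total = $47,874.14544 + $473 = $48,347.14544

$48,347.15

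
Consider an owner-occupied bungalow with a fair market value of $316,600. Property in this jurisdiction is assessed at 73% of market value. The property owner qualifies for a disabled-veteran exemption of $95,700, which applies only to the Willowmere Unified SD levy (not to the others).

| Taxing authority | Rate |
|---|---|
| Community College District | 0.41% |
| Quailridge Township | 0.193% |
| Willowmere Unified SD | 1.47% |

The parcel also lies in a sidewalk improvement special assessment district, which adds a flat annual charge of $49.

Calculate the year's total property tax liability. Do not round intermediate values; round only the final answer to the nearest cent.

Assessed value = $316,600 × 0.73 = $231,118
Community College District: $231,118 × 0.0041 = $947.5838
Quailridge Township: $231,118 × 0.00193 = $446.05774
Willowmere Unified SD: ($231,118 − $95,700) × 0.0147 = $135,418 × 0.0147 = $1,990.6446
Levies subtotal = $3,384.28614
Total = $3,384.28614 + $49 = $3,433.28614

$3,433.29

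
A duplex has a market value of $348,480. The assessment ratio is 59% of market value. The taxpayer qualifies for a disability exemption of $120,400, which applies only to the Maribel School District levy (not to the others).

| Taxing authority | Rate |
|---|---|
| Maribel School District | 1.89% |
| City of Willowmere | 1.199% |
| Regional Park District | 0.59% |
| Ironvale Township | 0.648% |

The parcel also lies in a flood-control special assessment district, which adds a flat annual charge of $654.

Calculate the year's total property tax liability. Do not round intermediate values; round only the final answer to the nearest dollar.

$7,275

Assessed value = $348,480 × 0.59 = $205,603.2
Maribel School District: ($205,603.2 − $120,400) × 0.0189 = $85,203.2 × 0.0189 = $1,610.34048
City of Willowmere: $205,603.2 × 0.01199 = $2,465.182368
Regional Park District: $205,603.2 × 0.0059 = $1,213.05888
Ironvale Township: $205,603.2 × 0.00648 = $1,332.308736
Levies subtotal = $6,620.890464
Total = $6,620.890464 + $654 = $7,274.890464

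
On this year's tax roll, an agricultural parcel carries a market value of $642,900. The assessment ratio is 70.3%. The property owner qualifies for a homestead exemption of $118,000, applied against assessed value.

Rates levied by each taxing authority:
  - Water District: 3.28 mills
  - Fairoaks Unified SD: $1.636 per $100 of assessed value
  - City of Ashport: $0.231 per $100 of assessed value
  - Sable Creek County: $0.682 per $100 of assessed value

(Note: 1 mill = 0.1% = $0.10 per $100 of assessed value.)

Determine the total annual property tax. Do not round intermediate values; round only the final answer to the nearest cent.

$9,607.99

Assessed value = $642,900 × 0.703 = $451,958.7
Taxable value = $451,958.7 − $118,000 = $333,958.7
Water District: $333,958.7 × 0.00328 = $1,095.384536
Fairoaks Unified SD: $333,958.7 × 0.01636 = $5,463.564332
City of Ashport: $333,958.7 × 0.00231 = $771.444597
Sable Creek County: $333,958.7 × 0.00682 = $2,277.598334
Total = $9,607.991799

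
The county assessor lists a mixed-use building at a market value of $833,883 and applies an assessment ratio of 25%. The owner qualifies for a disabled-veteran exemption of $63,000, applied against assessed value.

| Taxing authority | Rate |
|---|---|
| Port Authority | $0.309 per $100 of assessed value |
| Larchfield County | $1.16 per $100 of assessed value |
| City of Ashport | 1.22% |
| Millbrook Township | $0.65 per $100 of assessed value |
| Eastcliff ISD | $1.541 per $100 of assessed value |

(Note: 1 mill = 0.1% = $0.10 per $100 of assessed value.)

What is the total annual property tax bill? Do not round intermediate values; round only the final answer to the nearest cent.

$7,098.97

Assessed value = $833,883 × 0.25 = $208,470.75
Taxable value = $208,470.75 − $63,000 = $145,470.75
Port Authority: $145,470.75 × 0.00309 = $449.5046175
Larchfield County: $145,470.75 × 0.0116 = $1,687.4607
City of Ashport: $145,470.75 × 0.0122 = $1,774.74315
Millbrook Township: $145,470.75 × 0.0065 = $945.559875
Eastcliff ISD: $145,470.75 × 0.01541 = $2,241.7042575
Total = $7,098.9726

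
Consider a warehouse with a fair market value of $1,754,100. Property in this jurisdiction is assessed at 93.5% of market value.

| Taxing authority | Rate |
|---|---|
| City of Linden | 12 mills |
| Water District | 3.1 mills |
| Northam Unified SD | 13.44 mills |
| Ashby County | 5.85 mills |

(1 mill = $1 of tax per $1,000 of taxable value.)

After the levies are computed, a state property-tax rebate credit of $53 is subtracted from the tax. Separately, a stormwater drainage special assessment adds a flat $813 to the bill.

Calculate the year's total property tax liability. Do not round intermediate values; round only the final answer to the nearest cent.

Assessed value = $1,754,100 × 0.935 = $1,640,083.5
City of Linden: $1,640,083.5 × 0.012 = $19,681.002
Water District: $1,640,083.5 × 0.0031 = $5,084.25885
Northam Unified SD: $1,640,083.5 × 0.01344 = $22,042.72224
Ashby County: $1,640,083.5 × 0.00585 = $9,594.488475
Levies subtotal = $56,402.471565
After credit = $56,402.471565 − $53 = $56,349.471565
Total = $56,349.471565 + $813 = $57,162.471565

$57,162.47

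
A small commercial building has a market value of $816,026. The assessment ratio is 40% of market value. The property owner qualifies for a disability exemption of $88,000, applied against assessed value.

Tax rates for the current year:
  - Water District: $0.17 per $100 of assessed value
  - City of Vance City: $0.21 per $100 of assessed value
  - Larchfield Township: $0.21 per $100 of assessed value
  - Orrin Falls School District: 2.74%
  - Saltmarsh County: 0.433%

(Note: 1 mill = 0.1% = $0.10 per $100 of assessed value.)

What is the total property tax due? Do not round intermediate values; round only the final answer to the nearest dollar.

Assessed value = $816,026 × 0.4 = $326,410.4
Taxable value = $326,410.4 − $88,000 = $238,410.4
Water District: $238,410.4 × 0.0017 = $405.29768
City of Vance City: $238,410.4 × 0.0021 = $500.66184
Larchfield Township: $238,410.4 × 0.0021 = $500.66184
Orrin Falls School District: $238,410.4 × 0.0274 = $6,532.44496
Saltmarsh County: $238,410.4 × 0.00433 = $1,032.317032
Total = $8,971.383352

$8,971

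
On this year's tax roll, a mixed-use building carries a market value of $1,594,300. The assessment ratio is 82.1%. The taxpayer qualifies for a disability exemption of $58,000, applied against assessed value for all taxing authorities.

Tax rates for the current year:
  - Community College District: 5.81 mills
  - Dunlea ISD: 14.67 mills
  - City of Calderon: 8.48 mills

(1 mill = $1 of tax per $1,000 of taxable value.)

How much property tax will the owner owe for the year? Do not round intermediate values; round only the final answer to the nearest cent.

$36,226.65

Assessed value = $1,594,300 × 0.821 = $1,308,920.3
Taxable value = $1,308,920.3 − $58,000 = $1,250,920.3
Community College District: $1,250,920.3 × 0.00581 = $7,267.846943
Dunlea ISD: $1,250,920.3 × 0.01467 = $18,351.000801
City of Calderon: $1,250,920.3 × 0.00848 = $10,607.804144
Total = $7,267.846943 + $18,351.000801 + $10,607.804144 = $36,226.651888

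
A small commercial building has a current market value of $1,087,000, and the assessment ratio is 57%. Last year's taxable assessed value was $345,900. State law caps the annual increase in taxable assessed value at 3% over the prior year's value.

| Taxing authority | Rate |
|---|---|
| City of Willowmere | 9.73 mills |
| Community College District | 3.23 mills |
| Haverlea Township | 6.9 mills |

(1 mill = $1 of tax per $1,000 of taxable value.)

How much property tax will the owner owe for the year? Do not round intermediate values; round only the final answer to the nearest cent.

Uncapped assessed value = $1,087,000 × 0.57 = $619,590
Cap limit = $345,900 × 1.03 = $356,277
Taxable assessed value = min($619,590, $356,277) = $356,277 (cap binds)
City of Willowmere: $356,277 × 0.00973 = $3,466.57521
Community College District: $356,277 × 0.00323 = $1,150.77471
Haverlea Township: $356,277 × 0.0069 = $2,458.3113
Total = $7,075.66122

$7,075.66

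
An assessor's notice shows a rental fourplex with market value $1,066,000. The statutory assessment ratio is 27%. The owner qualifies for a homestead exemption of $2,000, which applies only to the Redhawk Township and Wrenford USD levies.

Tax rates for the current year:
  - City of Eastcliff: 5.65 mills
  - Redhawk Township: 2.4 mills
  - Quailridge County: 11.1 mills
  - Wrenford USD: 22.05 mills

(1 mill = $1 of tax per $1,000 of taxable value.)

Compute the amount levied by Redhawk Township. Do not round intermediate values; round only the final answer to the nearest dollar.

Assessed value = $1,066,000 × 0.27 = $287,820
Redhawk Township taxable value = $287,820 − $2,000 = $285,820
Redhawk Township levy = $285,820 × 0.0024 = $685.968

$686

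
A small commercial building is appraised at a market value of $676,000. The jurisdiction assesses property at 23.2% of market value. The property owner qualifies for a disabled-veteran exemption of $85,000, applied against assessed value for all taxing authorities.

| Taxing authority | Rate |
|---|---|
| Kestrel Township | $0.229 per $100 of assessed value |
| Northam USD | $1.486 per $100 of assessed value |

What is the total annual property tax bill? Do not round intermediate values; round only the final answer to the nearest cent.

Assessed value = $676,000 × 0.232 = $156,832
Taxable value = $156,832 − $85,000 = $71,832
Kestrel Township: $71,832 × 0.00229 = $164.49528
Northam USD: $71,832 × 0.01486 = $1,067.42352
Total = $164.49528 + $1,067.42352 = $1,231.9188

$1,231.92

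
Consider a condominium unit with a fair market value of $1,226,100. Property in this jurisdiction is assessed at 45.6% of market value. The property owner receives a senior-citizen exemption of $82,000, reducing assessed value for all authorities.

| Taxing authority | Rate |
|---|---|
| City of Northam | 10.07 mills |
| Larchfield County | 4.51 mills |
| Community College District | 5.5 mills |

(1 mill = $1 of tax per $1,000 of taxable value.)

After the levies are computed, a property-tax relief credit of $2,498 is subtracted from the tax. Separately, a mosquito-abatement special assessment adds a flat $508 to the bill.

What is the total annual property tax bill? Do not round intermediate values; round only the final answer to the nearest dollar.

$7,590

Assessed value = $1,226,100 × 0.456 = $559,101.6
Taxable value = $559,101.6 − $82,000 = $477,101.6
City of Northam: $477,101.6 × 0.01007 = $4,804.413112
Larchfield County: $477,101.6 × 0.00451 = $2,151.728216
Community College District: $477,101.6 × 0.0055 = $2,624.0588
Levies subtotal = $9,580.200128
After credit = $9,580.200128 − $2,498 = $7,082.200128
Total = $7,082.200128 + $508 = $7,590.200128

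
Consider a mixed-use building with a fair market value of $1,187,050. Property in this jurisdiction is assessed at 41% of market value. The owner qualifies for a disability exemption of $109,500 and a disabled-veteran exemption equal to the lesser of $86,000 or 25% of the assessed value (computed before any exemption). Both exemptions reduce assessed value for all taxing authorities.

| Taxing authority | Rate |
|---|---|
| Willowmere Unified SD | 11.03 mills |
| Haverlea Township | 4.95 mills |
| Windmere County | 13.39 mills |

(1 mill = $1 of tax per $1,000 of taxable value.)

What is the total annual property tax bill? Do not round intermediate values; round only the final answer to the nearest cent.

Assessed value = $1,187,050 × 0.41 = $486,690.5
Disabled-veteran exemption = min($86,000, 25% × $486,690.5) = min($86,000, $121,672.625) = $86,000 (dollar cap binds)
Taxable value = $486,690.5 − $109,500 − $86,000 = $291,190.5
Willowmere Unified SD: $291,190.5 × 0.01103 = $3,211.831215
Haverlea Township: $291,190.5 × 0.00495 = $1,441.392975
Windmere County: $291,190.5 × 0.01339 = $3,899.040795
Total = $8,552.264985

$8,552.26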